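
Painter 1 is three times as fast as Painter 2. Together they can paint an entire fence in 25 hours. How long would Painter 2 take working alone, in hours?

100 hours

Let Painter 2's rate be r; then Painter 1's rate is 3r, so together (3 + 1)r = 4r = 1/25.
Thus r = 1/100 per hour.
Painter 2 alone: 100 hours; Painter 1 alone: 100/3 hours.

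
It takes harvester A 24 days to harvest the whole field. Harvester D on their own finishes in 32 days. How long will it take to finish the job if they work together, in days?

96/7 days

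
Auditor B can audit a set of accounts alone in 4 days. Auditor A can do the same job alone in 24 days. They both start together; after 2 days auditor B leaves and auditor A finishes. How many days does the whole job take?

In the first 2 days the combined rate is 7/24, so 7/12 of the job is done, leaving 5/12.
After auditor B leaves the rate is 1/24 per day; the remaining 5/12 takes 10 days.
Total = 2 + 10 = 12 days.

12 days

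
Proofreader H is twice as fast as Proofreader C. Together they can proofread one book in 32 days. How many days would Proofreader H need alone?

48 days

Let Proofreader C's rate be r; then Proofreader H's rate is 2r, so together (2 + 1)r = 3r = 1/32.
Thus r = 1/96 per day.
Proofreader C alone: 96 days; Proofreader H alone: 48 days.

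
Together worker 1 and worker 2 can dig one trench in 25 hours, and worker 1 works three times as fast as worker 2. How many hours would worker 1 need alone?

100/3 hours

Let worker 2's rate be r; then worker 1's rate is 3r, so together (3 + 1)r = 4r = 1/25.
Thus r = 1/100 per hour.
Worker 2 alone: 100 hours; worker 1 alone: 100/3 hours.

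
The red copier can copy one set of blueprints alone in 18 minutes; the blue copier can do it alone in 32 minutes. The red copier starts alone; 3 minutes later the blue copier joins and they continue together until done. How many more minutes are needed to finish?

48/5 minutes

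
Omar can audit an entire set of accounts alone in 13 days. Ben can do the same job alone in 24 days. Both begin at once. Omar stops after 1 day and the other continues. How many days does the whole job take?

In the first 1 day the combined rate is 37/312, so 37/312 of the job is done, leaving 275/312.
After Omar leaves the rate is 1/24 per day; the remaining 275/312 takes 275/13 days.
Total = 1 + 275/13 = 288/13 days.

288/13 days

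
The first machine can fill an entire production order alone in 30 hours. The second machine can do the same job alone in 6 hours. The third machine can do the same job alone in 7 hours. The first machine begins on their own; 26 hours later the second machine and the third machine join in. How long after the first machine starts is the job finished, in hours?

475/18 hours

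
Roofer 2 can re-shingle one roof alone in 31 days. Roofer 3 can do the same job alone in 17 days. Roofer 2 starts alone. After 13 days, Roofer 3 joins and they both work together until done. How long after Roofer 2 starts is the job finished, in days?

155/8 days

In the first 13 days Roofer 2 alone does 13/31 of the job, leaving 18/31.
Once everyone is working, combined rate: 1/31 + 1/17 = (17 + 31)/527 = 48/527 per day.
Remaining 18/31 at 48/527 per day takes 51/8 days.
Total from the start = 13 + 51/8 = 155/8 days.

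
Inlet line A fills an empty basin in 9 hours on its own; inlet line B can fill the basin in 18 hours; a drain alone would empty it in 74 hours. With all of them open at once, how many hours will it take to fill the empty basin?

111/17 hours

Net rate = 1/9 + 1/18 − 1/74 = (74 + 37 − 9)/666 = 102/666 = 17/111 per hour.
Filling time = 1 ÷ (17/111) = 111/17 hours.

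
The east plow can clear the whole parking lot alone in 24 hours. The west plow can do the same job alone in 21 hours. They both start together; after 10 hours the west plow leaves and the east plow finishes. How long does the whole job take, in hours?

88/7 hours

In the first 10 hours the combined rate is 5/56, so 25/28 of the job is done, leaving 3/28.
After the west plow leaves the rate is 1/24 per hour; the remaining 3/28 takes 18/7 hours.
Total = 10 + 18/7 = 88/7 hours.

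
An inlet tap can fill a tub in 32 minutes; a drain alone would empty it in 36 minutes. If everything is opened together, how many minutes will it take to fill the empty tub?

Net rate = 1/32 − 1/36 = (9 − 8)/288 = 1/288 per minute.
Filling time = 1 ÷ (1/288) = 288 minutes.

288 minutes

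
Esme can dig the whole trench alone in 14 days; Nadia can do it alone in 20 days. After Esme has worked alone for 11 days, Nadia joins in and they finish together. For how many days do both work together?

30/17 days

In 11 days Esme does 11/14 of the job, leaving 3/14.
Esme and Nadia together work at 17/140 per day, so finishing takes 3/14 ÷ 17/140 = 30/17 days.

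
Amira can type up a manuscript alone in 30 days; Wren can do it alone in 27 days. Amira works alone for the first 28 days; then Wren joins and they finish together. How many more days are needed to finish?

In 28 days Amira does 28/30 = 14/15 of the job, leaving 1/15.
Amira and Wren together work at 19/270 per day, so finishing takes 1/15 ÷ 19/270 = 18/19 days.

18/19 days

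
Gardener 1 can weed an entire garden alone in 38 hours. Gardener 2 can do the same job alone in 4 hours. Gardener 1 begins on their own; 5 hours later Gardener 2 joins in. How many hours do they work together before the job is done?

22/7 hours

In the first 5 hours Gardener 1 alone does 5/38 of the job, leaving 33/38.
Once everyone is working, combined rate: 1/38 + 1/4 = (2 + 19)/76 = 21/76 per hour.
Remaining 33/38 at 21/76 per hour takes 22/7 hours.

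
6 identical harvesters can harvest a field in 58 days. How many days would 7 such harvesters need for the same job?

Total work is 6·58 = 348 harvester-days.
With 7 harvesters: 348/7 days.

348/7 days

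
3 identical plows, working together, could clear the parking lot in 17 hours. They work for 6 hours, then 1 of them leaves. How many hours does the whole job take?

45/2 hours

One plow does 1/51 of the job per hour.
After 6 hours with 3 plows, 6/17 is done (11/17 left).
With 2 plows the rate is 2/51, so the rest takes 11/17 ÷ 2/51 = 33/2 hours.
Total = 6 + 33/2 = 45/2 hours.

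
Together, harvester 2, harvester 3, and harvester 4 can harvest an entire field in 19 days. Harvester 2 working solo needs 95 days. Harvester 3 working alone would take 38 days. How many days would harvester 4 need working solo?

Combined rate is 1/19 per day.
Known contribution: 1/95 + 1/38 = (2 + 5)/190 = 7/190 per day.
So harvester 4's rate is 1/19 − 7/190 = 3/190, meaning 190/3 days alone.

190/3 days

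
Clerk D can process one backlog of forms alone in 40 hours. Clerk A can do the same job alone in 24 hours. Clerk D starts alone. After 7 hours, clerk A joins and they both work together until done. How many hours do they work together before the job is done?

99/8 hours

In the first 7 hours clerk D alone does 7/40 of the job, leaving 33/40.
Once everyone is working, combined rate: 1/40 + 1/24 = (3 + 5)/120 = 8/120 = 1/15 per hour.
Remaining 33/40 at 1/15 per hour takes 99/8 hours.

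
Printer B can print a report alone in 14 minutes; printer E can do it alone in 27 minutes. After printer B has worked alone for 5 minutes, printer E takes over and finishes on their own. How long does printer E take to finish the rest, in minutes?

In 5 minutes printer B does 5/14 of the job, leaving 9/14.
Printer E works at 1/27 per minute, so finishing takes 9/14 ÷ 1/27 = 243/14 minutes.

243/14 minutes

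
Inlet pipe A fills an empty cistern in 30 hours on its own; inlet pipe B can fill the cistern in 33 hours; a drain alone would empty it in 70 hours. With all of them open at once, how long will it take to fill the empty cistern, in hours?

Net rate = 1/30 + 1/33 − 1/70 = (77 + 70 − 33)/2310 = 114/2310 = 19/385 per hour.
Filling time = 1 ÷ (19/385) = 385/19 hours.

385/19 hours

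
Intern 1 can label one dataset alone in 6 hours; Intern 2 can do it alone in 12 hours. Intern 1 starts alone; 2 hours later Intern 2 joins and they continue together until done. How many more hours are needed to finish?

8/3 hours

In 2 hours Intern 1 does 2/6 = 1/3 of the job, leaving 2/3.
Intern 1 and Intern 2 together work at 1/4 per hour, so finishing takes 2/3 ÷ 1/4 = 8/3 hours.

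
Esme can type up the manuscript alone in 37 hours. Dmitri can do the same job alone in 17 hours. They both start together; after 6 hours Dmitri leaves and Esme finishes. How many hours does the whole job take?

In the first 6 hours the combined rate is 54/629, so 324/629 of the job is done, leaving 305/629.
After Dmitri leaves the rate is 1/37 per hour; the remaining 305/629 takes 305/17 hours.
Total = 6 + 305/17 = 407/17 hours.

407/17 hours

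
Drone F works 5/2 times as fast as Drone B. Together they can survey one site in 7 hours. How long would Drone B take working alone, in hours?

49/2 hours

Let Drone B's rate be r; then Drone F's rate is (5/2)r, so together (5/2 + 1)r = (7/2)r = 1/7.
Thus r = 2/49 per hour.
Drone B alone: 49/2 hours; Drone F alone: 49/5 hours.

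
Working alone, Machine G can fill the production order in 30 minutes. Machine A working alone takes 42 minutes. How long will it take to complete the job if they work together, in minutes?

35/2 minutes

Combined rate: 1/30 + 1/42 = (7 + 5)/210 = 12/210 = 2/35 per minute.
Time = 1 ÷ (2/35) = 35/2 minutes.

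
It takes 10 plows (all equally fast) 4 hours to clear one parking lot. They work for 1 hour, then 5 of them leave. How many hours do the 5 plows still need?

One plow does 1/40 of the job per hour.
After 1 hour with 10 plows, 1/4 is done (3/4 left).
With 5 plows the rate is 5/40 = 1/8, so the rest takes 3/4 ÷ 1/8 = 6 hours.

6 hours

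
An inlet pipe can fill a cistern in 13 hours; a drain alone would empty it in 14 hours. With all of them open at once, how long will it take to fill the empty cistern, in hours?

Net rate = 1/13 − 1/14 = (14 − 13)/182 = 1/182 per hour.
Filling time = 1 ÷ (1/182) = 182 hours.

182 hours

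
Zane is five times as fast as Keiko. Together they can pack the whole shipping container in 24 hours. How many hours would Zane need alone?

Let Keiko's rate be r; then Zane's rate is 5r, so together (5 + 1)r = 6r = 1/24.
Thus r = 1/144 per hour.
Keiko alone: 144 hours; Zane alone: 144/5 hours.

144/5 hours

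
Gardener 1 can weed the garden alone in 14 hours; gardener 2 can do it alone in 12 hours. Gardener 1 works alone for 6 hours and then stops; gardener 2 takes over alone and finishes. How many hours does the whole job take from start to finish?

90/7 hours

In 6 hours gardener 1 does 6/14 = 3/7 of the job, leaving 4/7.
Gardener 2 works at 1/12 per hour, so finishing takes 4/7 ÷ 1/12 = 48/7 hours.
Total time = 6 + 48/7 = 90/7 hours.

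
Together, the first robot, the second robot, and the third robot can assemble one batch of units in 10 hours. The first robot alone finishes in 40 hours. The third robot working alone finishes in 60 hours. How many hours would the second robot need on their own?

Combined rate is 1/10 per hour.
Known contribution: 1/40 + 1/60 = (3 + 2)/120 = 5/120 = 1/24 per hour.
So the second robot's rate is 1/10 − 1/24 = 7/120, meaning 120/7 hours alone.

120/7 hours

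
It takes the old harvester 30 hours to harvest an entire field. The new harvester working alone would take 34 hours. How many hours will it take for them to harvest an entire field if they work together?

With two workers the combined time is the product over the sum: 30·34/(30+34) = 1020/64 = 255/16 hours.

255/16 hours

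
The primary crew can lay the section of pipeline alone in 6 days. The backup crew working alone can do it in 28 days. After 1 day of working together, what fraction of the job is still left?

67/84

Combined rate: 1/6 + 1/28 = (14 + 3)/84 = 17/84 per day.
In 1 day they complete 1·17/84 = 17/84 of the job.
So 67/84 remains.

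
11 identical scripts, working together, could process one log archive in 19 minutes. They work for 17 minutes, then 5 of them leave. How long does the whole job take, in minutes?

62/3 minutes

One script does 1/209 of the job per minute.
After 17 minutes with 11 scripts, 17/19 is done (2/19 left).
With 6 scripts the rate is 6/209, so the rest takes 2/19 ÷ 6/209 = 11/3 minutes.
Total = 17 + 11/3 = 62/3 minutes.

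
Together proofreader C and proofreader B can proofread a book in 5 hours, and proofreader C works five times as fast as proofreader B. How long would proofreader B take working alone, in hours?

Let proofreader B's rate be r; then proofreader C's rate is 5r, so together (5 + 1)r = 6r = 1/5.
Thus r = 1/30 per hour.
Proofreader B alone: 30 hours; proofreader C alone: 6 hours.

30 hours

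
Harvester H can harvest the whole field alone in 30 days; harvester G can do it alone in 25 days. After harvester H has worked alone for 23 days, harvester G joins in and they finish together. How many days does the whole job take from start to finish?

In 23 days harvester H does 23/30 of the job, leaving 7/30.
Harvester H and harvester G together work at 11/150 per day, so finishing takes 7/30 ÷ 11/150 = 35/11 days.
Total time = 23 + 35/11 = 288/11 days.

288/11 days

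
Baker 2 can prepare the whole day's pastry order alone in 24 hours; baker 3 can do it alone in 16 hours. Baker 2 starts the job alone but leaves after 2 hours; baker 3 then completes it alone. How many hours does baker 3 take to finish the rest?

In 2 hours baker 2 does 2/24 = 1/12 of the job, leaving 11/12.
Baker 3 works at 1/16 per hour, so finishing takes 11/12 ÷ 1/16 = 44/3 hours.

44/3 hours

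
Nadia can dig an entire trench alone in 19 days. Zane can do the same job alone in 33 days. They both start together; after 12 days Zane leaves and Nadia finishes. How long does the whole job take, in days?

In the first 12 days the combined rate is 52/627, so 208/209 of the job is done, leaving 1/209.
After Zane leaves the rate is 1/19 per day; the remaining 1/209 takes 1/11 days.
Total = 12 + 1/11 = 133/11 days.

133/11 days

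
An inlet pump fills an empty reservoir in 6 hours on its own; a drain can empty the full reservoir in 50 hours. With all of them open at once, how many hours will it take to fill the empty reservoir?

75/11 hours

Net rate = 1/6 − 1/50 = (25 − 3)/150 = 22/150 = 11/75 per hour.
Filling time = 1 ÷ (11/75) = 75/11 hours.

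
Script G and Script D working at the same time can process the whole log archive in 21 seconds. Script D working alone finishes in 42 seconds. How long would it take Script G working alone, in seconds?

42 seconds

Combined rate is 1/21 per second.
Known contribution: 1/42 per second.
So Script G's rate is 1/21 − 1/42 = 1/42, meaning 42 seconds alone.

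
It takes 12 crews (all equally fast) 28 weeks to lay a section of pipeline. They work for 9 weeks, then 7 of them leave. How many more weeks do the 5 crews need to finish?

One crew does 1/336 of the job per week.
After 9 weeks with 12 crews, 9/28 is done (19/28 left).
With 5 crews the rate is 5/336, so the rest takes 19/28 ÷ 5/336 = 228/5 weeks.

228/5 weeks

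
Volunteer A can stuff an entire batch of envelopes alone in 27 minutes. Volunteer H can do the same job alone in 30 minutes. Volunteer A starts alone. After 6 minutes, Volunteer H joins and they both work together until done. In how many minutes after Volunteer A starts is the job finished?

In the first 6 minutes Volunteer A alone does 6/27 = 2/9 of the job, leaving 7/9.
Once everyone is working, combined rate: 1/27 + 1/30 = (10 + 9)/270 = 19/270 per minute.
Remaining 7/9 at 19/270 per minute takes 210/19 minutes.
Total from the start = 6 + 210/19 = 324/19 minutes.

324/19 minutes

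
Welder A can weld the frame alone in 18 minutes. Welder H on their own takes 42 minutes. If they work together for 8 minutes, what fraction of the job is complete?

Combined rate: 1/18 + 1/42 = (7 + 3)/126 = 10/126 = 5/63 per minute.
In 8 minutes they complete 8·5/63 = 40/63 of the job.

40/63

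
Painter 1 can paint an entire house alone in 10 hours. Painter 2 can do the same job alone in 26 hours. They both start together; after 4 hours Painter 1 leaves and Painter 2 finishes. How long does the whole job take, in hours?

In the first 4 hours the combined rate is 9/65, so 36/65 of the job is done, leaving 29/65.
After Painter 1 leaves the rate is 1/26 per hour; the remaining 29/65 takes 58/5 hours.
Total = 4 + 58/5 = 78/5 hours.

78/5 hours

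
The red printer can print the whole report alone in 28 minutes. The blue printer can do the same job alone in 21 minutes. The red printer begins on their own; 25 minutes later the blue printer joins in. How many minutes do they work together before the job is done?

9/7 minutes

In the first 25 minutes the red printer alone does 25/28 of the job, leaving 3/28.
Once everyone is working, combined rate: 1/28 + 1/21 = (3 + 4)/84 = 7/84 = 1/12 per minute.
Remaining 3/28 at 1/12 per minute takes 9/7 minutes.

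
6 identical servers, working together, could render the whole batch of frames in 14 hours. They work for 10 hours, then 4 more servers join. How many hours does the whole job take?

62/5 hours

One server does 1/84 of the job per hour.
After 10 hours with 6 servers, 5/7 is done (2/7 left).
With 10 servers the rate is 10/84 = 5/42, so the rest takes 2/7 ÷ 5/42 = 12/5 hours.
Total = 10 + 12/5 = 62/5 hours.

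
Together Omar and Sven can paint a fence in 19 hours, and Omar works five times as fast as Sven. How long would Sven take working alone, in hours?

Let Sven's rate be r; then Omar's rate is 5r, so together (5 + 1)r = 6r = 1/19.
Thus r = 1/114 per hour.
Sven alone: 114 hours; Omar alone: 114/5 hours.

114 hours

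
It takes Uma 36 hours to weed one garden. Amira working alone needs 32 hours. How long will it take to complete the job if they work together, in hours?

288/17 hours

Combined rate: 1/36 + 1/32 = (8 + 9)/288 = 17/288 per hour.
Time = 1 ÷ (17/288) = 288/17 hours.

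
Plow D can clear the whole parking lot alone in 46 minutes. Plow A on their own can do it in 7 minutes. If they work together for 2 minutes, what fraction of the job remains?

Combined rate: 1/46 + 1/7 = (7 + 46)/322 = 53/322 per minute.
In 2 minutes they complete 2·53/322 = 53/161 of the job.
So 108/161 remains.

108/161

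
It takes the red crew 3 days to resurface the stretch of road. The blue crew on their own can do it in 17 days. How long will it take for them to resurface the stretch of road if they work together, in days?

51/20 days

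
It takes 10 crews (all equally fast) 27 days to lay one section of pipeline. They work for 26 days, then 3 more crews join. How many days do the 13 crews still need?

One crew does 1/270 of the job per day.
After 26 days with 10 crews, 26/27 is done (1/27 left).
With 13 crews the rate is 13/270, so the rest takes 1/27 ÷ 13/270 = 10/13 days.

10/13 days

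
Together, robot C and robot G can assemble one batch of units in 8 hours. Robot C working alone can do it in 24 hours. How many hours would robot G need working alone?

12 hours

Combined rate is 1/8 per hour.
Known contribution: 1/24 per hour.
So robot G's rate is 1/8 − 1/24 = 1/12, meaning 12 hours alone.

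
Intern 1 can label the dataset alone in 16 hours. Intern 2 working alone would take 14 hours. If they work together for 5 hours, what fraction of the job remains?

Combined rate: 1/16 + 1/14 = (7 + 8)/112 = 15/112 per hour.
In 5 hours they complete 5·15/112 = 75/112 of the job.
So 37/112 remains.

37/112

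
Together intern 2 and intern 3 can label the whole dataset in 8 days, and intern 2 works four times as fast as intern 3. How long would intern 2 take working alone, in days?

10 days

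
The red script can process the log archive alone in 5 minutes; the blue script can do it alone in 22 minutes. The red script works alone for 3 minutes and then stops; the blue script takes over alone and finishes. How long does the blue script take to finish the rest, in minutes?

In 3 minutes the red script does 3/5 of the job, leaving 2/5.
The blue script works at 1/22 per minute, so finishing takes 2/5 ÷ 1/22 = 44/5 minutes.

44/5 minutes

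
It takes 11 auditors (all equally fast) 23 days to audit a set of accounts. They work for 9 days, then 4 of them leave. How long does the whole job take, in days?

One auditor does 1/253 of the job per day.
After 9 days with 11 auditors, 9/23 is done (14/23 left).
With 7 auditors the rate is 7/253, so the rest takes 14/23 ÷ 7/253 = 22 days.
Total = 9 + 22 = 31 days.

31 days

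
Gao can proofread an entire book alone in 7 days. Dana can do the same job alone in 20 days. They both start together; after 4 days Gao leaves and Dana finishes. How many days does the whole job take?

In the first 4 days the combined rate is 27/140, so 27/35 of the job is done, leaving 8/35.
After Gao leaves the rate is 1/20 per day; the remaining 8/35 takes 32/7 days.
Total = 4 + 32/7 = 60/7 days.

60/7 days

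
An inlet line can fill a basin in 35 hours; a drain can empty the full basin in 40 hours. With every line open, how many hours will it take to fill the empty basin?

Net rate = 1/35 − 1/40 = (8 − 7)/280 = 1/280 per hour.
Filling time = 1 ÷ (1/280) = 280 hours.

280 hours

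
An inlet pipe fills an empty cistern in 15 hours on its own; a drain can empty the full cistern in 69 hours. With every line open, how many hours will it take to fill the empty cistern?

Net rate = 1/15 − 1/69 = (23 − 5)/345 = 18/345 = 6/115 per hour.
Filling time = 1 ÷ (6/115) = 115/6 hours.

115/6 hours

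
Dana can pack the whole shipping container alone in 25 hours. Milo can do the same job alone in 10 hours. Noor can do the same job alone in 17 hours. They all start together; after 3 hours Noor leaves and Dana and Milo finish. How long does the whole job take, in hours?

In the first 3 hours the combined rate is 169/850, so 507/850 of the job is done, leaving 343/850.
After Noor leaves the rate is 7/50 per hour; the remaining 343/850 takes 49/17 hours.
Total = 3 + 49/17 = 100/17 hours.

100/17 hours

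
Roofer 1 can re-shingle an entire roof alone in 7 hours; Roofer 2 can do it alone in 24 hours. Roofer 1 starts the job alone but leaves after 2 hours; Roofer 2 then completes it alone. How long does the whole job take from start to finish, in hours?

134/7 hours

In 2 hours Roofer 1 does 2/7 of the job, leaving 5/7.
Roofer 2 works at 1/24 per hour, so finishing takes 5/7 ÷ 1/24 = 120/7 hours.
Total time = 2 + 120/7 = 134/7 hours.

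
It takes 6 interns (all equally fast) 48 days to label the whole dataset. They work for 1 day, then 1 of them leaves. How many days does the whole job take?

One intern does 1/288 of the job per day.
After 1 day with 6 interns, 1/48 is done (47/48 left).
With 5 interns the rate is 5/288, so the rest takes 47/48 ÷ 5/288 = 282/5 days.
Total = 1 + 282/5 = 287/5 days.

287/5 days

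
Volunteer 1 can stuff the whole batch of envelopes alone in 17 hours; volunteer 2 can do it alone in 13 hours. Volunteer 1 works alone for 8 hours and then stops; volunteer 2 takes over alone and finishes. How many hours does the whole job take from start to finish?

253/17 hours

In 8 hours volunteer 1 does 8/17 of the job, leaving 9/17.
Volunteer 2 works at 1/13 per hour, so finishing takes 9/17 ÷ 1/13 = 117/17 hours.
Total time = 8 + 117/17 = 253/17 hours.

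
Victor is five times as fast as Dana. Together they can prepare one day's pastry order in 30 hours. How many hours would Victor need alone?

Let Dana's rate be r; then Victor's rate is 5r, so together (5 + 1)r = 6r = 1/30.
Thus r = 1/180 per hour.
Dana alone: 180 hours; Victor alone: 36 hours.

36 hours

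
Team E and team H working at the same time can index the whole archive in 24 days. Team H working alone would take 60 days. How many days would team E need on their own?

40 days

Combined rate is 1/24 per day.
Known contribution: 1/60 per day.
So team E's rate is 1/24 − 1/60 = 1/40, meaning 40 days alone.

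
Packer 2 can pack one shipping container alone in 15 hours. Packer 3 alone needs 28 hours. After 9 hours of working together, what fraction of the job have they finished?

Combined rate: 1/15 + 1/28 = (28 + 15)/420 = 43/420 per hour.
In 9 hours they complete 9·43/420 = 129/140 of the job.

129/140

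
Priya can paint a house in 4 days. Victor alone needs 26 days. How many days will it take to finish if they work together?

With two workers the combined time is the product over the sum: 4·26/(4+26) = 104/30 = 52/15 days.

52/15 days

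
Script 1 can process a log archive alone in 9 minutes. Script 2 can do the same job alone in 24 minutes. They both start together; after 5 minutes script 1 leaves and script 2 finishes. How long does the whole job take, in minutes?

In the first 5 minutes the combined rate is 11/72, so 55/72 of the job is done, leaving 17/72.
After script 1 leaves the rate is 1/24 per minute; the remaining 17/72 takes 17/3 minutes.
Total = 5 + 17/3 = 32/3 minutes.

32/3 minutes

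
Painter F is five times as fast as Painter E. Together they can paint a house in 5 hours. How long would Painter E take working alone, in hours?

Let Painter E's rate be r; then Painter F's rate is 5r, so together (5 + 1)r = 6r = 1/5.
Thus r = 1/30 per hour.
Painter E alone: 30 hours; Painter F alone: 6 hours.

30 hours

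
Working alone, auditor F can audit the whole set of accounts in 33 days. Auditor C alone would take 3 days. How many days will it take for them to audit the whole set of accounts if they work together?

With two workers the combined time is the product over the sum: 33·3/(33+3) = 99/36 = 11/4 days.

11/4 days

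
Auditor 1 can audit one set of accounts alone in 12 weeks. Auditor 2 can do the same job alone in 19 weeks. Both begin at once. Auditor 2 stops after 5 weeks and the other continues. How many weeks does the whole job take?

168/19 weeks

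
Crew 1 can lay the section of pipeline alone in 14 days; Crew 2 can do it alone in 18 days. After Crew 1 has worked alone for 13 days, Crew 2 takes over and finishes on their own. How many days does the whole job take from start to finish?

In 13 days Crew 1 does 13/14 of the job, leaving 1/14.
Crew 2 works at 1/18 per day, so finishing takes 1/14 ÷ 1/18 = 9/7 days.
Total time = 13 + 9/7 = 100/7 days.

100/7 days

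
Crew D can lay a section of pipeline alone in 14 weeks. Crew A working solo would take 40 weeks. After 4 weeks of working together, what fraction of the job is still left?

43/70

Combined rate: 1/14 + 1/40 = (20 + 7)/280 = 27/280 per week.
In 4 weeks they complete 4·27/280 = 27/70 of the job.
So 43/70 remains.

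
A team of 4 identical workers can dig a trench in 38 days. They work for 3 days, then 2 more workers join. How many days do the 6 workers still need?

One worker does 1/152 of the job per day.
After 3 days with 4 workers, 3/38 is done (35/38 left).
With 6 workers the rate is 6/152 = 3/76, so the rest takes 35/38 ÷ 3/76 = 70/3 days.

70/3 days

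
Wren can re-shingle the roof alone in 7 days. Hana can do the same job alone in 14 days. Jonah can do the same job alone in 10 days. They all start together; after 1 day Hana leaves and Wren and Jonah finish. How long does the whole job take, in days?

In the first 1 day the combined rate is 11/35, so 11/35 of the job is done, leaving 24/35.
After Hana leaves the rate is 17/70 per day; the remaining 24/35 takes 48/17 days.
Total = 1 + 48/17 = 65/17 days.

65/17 days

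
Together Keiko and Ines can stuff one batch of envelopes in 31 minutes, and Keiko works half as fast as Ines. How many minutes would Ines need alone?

93/2 minutes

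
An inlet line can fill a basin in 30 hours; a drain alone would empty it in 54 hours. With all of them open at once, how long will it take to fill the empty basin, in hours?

135/2 hours

Net rate = 1/30 − 1/54 = (9 − 5)/270 = 4/270 = 2/135 per hour.
Filling time = 1 ÷ (2/135) = 135/2 hours.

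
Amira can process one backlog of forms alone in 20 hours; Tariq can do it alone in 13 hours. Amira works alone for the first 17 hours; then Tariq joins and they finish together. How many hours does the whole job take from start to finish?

200/11 hours

In 17 hours Amira does 17/20 of the job, leaving 3/20.
Amira and Tariq together work at 33/260 per hour, so finishing takes 3/20 ÷ 33/260 = 13/11 hours.
Total time = 17 + 13/11 = 200/11 hours.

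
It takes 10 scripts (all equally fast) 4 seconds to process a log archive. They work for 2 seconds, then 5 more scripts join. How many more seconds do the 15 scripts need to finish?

4/3 seconds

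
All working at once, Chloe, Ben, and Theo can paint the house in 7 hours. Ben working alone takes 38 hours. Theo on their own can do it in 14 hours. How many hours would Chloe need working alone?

Combined rate is 1/7 per hour.
Known contribution: 1/38 + 1/14 = (7 + 19)/266 = 26/266 = 13/133 per hour.
So Chloe's rate is 1/7 − 13/133 = 6/133, meaning 133/6 hours alone.

133/6 hours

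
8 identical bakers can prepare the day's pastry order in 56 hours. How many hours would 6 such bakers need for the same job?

224/3 hours

Total work is 8·56 = 448 baker-hours.
With 6 bakers: 448/6 = 224/3 hours.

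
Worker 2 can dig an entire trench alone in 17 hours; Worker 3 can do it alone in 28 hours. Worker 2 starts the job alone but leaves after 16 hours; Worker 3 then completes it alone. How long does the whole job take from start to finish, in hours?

In 16 hours Worker 2 does 16/17 of the job, leaving 1/17.
Worker 3 works at 1/28 per hour, so finishing takes 1/17 ÷ 1/28 = 28/17 hours.
Total time = 16 + 28/17 = 300/17 hours.

300/17 hours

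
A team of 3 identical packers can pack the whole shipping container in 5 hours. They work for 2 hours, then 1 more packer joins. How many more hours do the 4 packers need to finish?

One packer does 1/15 of the job per hour.
After 2 hours with 3 packers, 2/5 is done (3/5 left).
With 4 packers the rate is 4/15, so the rest takes 3/5 ÷ 4/15 = 9/4 hours.

9/4 hours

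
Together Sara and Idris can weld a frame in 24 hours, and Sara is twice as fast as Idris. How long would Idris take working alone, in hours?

72 hours

Let Idris's rate be r; then Sara's rate is 2r, so together (2 + 1)r = 3r = 1/24.
Thus r = 1/72 per hour.
Idris alone: 72 hours; Sara alone: 36 hours.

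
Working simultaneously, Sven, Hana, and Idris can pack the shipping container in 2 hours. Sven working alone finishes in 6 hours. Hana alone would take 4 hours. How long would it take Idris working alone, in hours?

12 hours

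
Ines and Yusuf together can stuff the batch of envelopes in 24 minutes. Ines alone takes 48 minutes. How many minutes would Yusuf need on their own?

Combined rate is 1/24 per minute.
Known contribution: 1/48 per minute.
So Yusuf's rate is 1/24 − 1/48 = 1/48, meaning 48 minutes alone.

48 minutes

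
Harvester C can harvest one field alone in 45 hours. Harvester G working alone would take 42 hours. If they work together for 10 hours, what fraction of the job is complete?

29/63

Combined rate: 1/45 + 1/42 = (14 + 15)/630 = 29/630 per hour.
In 10 hours they complete 10·29/630 = 29/63 of the job.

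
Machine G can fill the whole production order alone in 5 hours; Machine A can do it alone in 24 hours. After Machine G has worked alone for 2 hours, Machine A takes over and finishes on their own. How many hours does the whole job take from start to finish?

82/5 hours

In 2 hours Machine G does 2/5 of the job, leaving 3/5.
Machine A works at 1/24 per hour, so finishing takes 3/5 ÷ 1/24 = 72/5 hours.
Total time = 2 + 72/5 = 82/5 hours.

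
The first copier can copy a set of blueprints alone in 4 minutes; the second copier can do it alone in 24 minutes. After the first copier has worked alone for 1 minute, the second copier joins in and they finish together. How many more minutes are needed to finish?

18/7 minutes

In 1 minute the first copier does 1/4 of the job, leaving 3/4.
The first copier and the second copier together work at 7/24 per minute, so finishing takes 3/4 ÷ 7/24 = 18/7 minutes.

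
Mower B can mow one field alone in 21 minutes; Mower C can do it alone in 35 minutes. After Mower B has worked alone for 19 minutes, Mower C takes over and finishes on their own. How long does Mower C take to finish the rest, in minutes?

10/3 minutes

In 19 minutes Mower B does 19/21 of the job, leaving 2/21.
Mower C works at 1/35 per minute, so finishing takes 2/21 ÷ 1/35 = 10/3 minutes.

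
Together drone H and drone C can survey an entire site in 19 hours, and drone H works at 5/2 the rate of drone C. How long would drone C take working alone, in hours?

Let drone C's rate be r; then drone H's rate is (5/2)r, so together (5/2 + 1)r = (7/2)r = 1/19.
Thus r = 2/133 per hour.
Drone C alone: 133/2 hours; drone H alone: 133/5 hours.

133/2 hours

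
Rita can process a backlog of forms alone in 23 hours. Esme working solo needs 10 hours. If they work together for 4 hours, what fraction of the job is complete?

66/115

Combined rate: 1/23 + 1/10 = (10 + 23)/230 = 33/230 per hour.
In 4 hours they complete 4·33/230 = 66/115 of the job.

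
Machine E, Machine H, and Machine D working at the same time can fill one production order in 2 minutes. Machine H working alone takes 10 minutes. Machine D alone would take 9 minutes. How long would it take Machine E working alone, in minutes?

45/13 minutes

Combined rate is 1/2 per minute.
Known contribution: 1/10 + 1/9 = (9 + 10)/90 = 19/90 per minute.
So Machine E's rate is 1/2 − 19/90 = 13/45, meaning 45/13 minutes alone.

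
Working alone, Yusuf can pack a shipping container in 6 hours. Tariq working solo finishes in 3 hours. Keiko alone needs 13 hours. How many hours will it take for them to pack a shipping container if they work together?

Combined rate: 1/6 + 1/3 + 1/13 = (13 + 26 + 6)/78 = 45/78 = 15/26 per hour.
Time = 1 ÷ (15/26) = 26/15 hours.

26/15 hours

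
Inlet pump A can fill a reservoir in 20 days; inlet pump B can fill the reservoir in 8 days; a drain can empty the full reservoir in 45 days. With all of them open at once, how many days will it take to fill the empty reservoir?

72/11 days

Net rate = 1/20 + 1/8 − 1/45 = (18 + 45 − 8)/360 = 55/360 = 11/72 per day.
Filling time = 1 ÷ (11/72) = 72/11 days.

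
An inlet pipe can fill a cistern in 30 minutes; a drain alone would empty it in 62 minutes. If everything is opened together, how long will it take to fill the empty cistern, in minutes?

Net rate = 1/30 − 1/62 = (31 − 15)/930 = 16/930 = 8/465 per minute.
Filling time = 1 ÷ (8/465) = 465/8 minutes.

465/8 minutes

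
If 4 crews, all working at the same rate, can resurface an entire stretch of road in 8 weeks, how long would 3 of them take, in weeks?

32/3 weeks

Total work is 4·8 = 32 crew-weeks.
With 3 crews: 32/3 weeks.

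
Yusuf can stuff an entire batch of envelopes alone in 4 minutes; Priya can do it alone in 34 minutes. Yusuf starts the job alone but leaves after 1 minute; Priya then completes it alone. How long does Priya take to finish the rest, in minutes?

In 1 minute Yusuf does 1/4 of the job, leaving 3/4.
Priya works at 1/34 per minute, so finishing takes 3/4 ÷ 1/34 = 51/2 minutes.

51/2 minutes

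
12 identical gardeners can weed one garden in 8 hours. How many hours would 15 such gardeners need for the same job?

32/5 hours

Total work is 12·8 = 96 gardener-hours.
With 15 gardeners: 96/15 = 32/5 hours.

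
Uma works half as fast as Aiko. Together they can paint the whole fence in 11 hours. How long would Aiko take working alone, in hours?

Let Aiko's rate be r; then Uma's rate is (1/2)r, so together (1/2 + 1)r = (3/2)r = 1/11.
Thus r = 2/33 per hour.
Aiko alone: 33/2 hours; Uma alone: 33 hours.

33/2 hours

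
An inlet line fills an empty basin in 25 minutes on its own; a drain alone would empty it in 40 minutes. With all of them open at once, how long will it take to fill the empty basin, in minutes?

Net rate = 1/25 − 1/40 = (8 − 5)/200 = 3/200 per minute.
Filling time = 1 ÷ (3/200) = 200/3 minutes.

200/3 minutes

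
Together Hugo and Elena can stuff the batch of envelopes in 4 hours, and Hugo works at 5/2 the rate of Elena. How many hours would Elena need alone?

Let Elena's rate be r; then Hugo's rate is (5/2)r, so together (5/2 + 1)r = (7/2)r = 1/4.
Thus r = 1/14 per hour.
Elena alone: 14 hours; Hugo alone: 28/5 hours.

14 hours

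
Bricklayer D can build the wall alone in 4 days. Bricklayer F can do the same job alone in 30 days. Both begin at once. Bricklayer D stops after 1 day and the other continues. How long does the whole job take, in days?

45/2 days

In the first 1 day the combined rate is 17/60, so 17/60 of the job is done, leaving 43/60.
After Bricklayer D leaves the rate is 1/30 per day; the remaining 43/60 takes 43/2 days.
Total = 1 + 43/2 = 45/2 days.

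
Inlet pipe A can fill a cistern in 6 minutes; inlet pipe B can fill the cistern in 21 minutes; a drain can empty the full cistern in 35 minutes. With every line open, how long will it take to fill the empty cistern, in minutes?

Net rate = 1/6 + 1/21 − 1/35 = (35 + 10 − 6)/210 = 39/210 = 13/70 per minute.
Filling time = 1 ÷ (13/70) = 70/13 minutes.

70/13 minutes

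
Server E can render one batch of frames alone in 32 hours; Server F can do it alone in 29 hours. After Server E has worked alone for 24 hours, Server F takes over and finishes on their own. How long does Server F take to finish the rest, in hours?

In 24 hours Server E does 24/32 = 3/4 of the job, leaving 1/4.
Server F works at 1/29 per hour, so finishing takes 1/4 ÷ 1/29 = 29/4 hours.

29/4 hours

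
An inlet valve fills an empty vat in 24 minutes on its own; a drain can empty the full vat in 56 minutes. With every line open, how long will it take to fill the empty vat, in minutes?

Net rate = 1/24 − 1/56 = (7 − 3)/168 = 4/168 = 1/42 per minute.
Filling time = 1 ÷ (1/42) = 42 minutes.

42 minutes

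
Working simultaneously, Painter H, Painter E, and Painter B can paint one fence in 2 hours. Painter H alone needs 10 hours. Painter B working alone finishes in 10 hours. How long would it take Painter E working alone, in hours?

Combined rate is 1/2 per hour.
Known contribution: 1/10 + 1/10 = (1 + 1)/10 = 2/10 = 1/5 per hour.
So Painter E's rate is 1/2 − 1/5 = 3/10, meaning 10/3 hours alone.

10/3 hours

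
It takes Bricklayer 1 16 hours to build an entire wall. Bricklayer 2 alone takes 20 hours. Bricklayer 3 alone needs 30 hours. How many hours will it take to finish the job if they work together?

48/7 hours

Combined rate: 1/16 + 1/20 + 1/30 = (15 + 12 + 8)/240 = 35/240 = 7/48 per hour.
Time = 1 ÷ (7/48) = 48/7 hours.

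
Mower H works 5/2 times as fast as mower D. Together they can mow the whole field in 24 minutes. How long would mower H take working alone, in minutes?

168/5 minutes

Let mower D's rate be r; then mower H's rate is (5/2)r, so together (5/2 + 1)r = (7/2)r = 1/24.
Thus r = 1/84 per minute.
Mower D alone: 84 minutes; mower H alone: 168/5 minutes.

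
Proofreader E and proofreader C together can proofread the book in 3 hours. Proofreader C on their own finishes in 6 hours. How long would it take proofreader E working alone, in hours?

6 hours

Combined rate is 1/3 per hour.
Known contribution: 1/6 per hour.
So proofreader E's rate is 1/3 − 1/6 = 1/6, meaning 6 hours alone.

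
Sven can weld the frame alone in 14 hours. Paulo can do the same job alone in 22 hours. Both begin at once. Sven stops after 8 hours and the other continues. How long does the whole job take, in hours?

66/7 hours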